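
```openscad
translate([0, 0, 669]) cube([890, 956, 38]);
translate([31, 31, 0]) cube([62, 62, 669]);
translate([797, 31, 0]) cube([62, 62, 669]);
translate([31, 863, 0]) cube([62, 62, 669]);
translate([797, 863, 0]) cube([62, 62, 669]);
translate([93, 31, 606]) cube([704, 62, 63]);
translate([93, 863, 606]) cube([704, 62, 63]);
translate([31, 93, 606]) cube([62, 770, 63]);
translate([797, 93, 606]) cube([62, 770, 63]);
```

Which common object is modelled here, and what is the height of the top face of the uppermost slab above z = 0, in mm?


A table. The table height is 707 mm.

A 890×956×38 slab sits at z = 669 on four 62 mm square posts — a table. The top surface is at 669 + 38 = 707 mm.


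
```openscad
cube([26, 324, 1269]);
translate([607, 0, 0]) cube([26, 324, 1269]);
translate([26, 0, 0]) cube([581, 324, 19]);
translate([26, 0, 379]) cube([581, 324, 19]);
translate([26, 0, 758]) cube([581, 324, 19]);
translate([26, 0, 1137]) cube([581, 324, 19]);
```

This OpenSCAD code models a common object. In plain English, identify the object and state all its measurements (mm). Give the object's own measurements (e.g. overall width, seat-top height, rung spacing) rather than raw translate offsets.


An open bookshelf. Two side panels, each 26 mm thick, 324 mm deep and 1269 mm tall, stand 633 mm apart (outside-to-outside). Between them sit 4 shelves, each 19 mm thick and 324 mm deep, spanning the full gap between the sides. The bottom shelf rests on the floor (its underside at z = 0) and the clear gap between one shelf's top and the next shelf's underside is 360 mm.


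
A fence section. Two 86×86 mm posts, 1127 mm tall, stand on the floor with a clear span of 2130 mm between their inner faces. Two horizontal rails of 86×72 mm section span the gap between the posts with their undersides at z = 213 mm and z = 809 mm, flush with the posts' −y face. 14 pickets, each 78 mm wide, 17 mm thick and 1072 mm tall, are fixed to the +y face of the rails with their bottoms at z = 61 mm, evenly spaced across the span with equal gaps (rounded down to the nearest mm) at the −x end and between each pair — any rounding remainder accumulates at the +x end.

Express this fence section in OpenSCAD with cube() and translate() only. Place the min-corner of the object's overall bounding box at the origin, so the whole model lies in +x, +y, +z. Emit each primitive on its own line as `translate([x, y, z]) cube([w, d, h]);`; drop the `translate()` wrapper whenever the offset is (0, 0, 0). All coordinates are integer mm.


cube([86, 86, 1127]);
translate([2216, 0, 0]) cube([86, 86, 1127]);
translate([86, 0, 213]) cube([2130, 86, 72]);
translate([86, 0, 809]) cube([2130, 86, 72]);
translate([155, 86, 61]) cube([78, 17, 1072]);
translate([302, 86, 61]) cube([78, 17, 1072]);
translate([449, 86, 61]) cube([78, 17, 1072]);
translate([596, 86, 61]) cube([78, 17, 1072]);
translate([743, 86, 61]) cube([78, 17, 1072]);
translate([890, 86, 61]) cube([78, 17, 1072]);
translate([1037, 86, 61]) cube([78, 17, 1072]);
translate([1184, 86, 61]) cube([78, 17, 1072]);
translate([1331, 86, 61]) cube([78, 17, 1072]);
translate([1478, 86, 61]) cube([78, 17, 1072]);
translate([1625, 86, 61]) cube([78, 17, 1072]);
translate([1772, 86, 61]) cube([78, 17, 1072]);
translate([1919, 86, 61]) cube([78, 17, 1072]);
translate([2066, 86, 61]) cube([78, 17, 1072]);


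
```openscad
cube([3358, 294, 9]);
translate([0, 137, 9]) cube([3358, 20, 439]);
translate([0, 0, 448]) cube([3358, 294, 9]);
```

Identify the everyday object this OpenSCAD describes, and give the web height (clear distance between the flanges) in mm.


An I-beam. The web height is 439 mm.

Two wide flanges with a thin centred web — an I-beam. Overall 457 mm minus two 9 mm flanges gives a web of 457 − 2·9 = 439 mm.


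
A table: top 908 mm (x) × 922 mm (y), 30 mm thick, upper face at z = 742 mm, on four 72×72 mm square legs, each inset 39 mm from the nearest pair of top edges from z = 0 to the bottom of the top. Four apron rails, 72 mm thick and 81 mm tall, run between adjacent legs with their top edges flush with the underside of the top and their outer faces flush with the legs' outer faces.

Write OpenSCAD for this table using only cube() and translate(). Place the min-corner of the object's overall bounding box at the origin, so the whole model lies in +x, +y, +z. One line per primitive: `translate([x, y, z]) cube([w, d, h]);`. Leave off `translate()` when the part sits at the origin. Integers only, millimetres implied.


translate([0, 0, 712]) cube([908, 922, 30]);
translate([39, 39, 0]) cube([72, 72, 712]);
translate([797, 39, 0]) cube([72, 72, 712]);
translate([39, 811, 0]) cube([72, 72, 712]);
translate([797, 811, 0]) cube([72, 72, 712]);
translate([111, 39, 631]) cube([686, 72, 81]);
translate([111, 811, 631]) cube([686, 72, 81]);
translate([39, 111, 631]) cube([72, 700, 81]);
translate([797, 111, 631]) cube([72, 700, 81]);


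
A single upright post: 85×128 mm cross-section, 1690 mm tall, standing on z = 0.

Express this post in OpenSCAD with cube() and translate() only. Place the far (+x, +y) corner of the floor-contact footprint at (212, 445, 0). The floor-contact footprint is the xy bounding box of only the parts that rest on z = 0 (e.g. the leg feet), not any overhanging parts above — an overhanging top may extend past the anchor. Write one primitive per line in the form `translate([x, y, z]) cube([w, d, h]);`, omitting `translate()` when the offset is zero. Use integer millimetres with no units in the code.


translate([127, 317, 0]) cube([85, 128, 1690]);


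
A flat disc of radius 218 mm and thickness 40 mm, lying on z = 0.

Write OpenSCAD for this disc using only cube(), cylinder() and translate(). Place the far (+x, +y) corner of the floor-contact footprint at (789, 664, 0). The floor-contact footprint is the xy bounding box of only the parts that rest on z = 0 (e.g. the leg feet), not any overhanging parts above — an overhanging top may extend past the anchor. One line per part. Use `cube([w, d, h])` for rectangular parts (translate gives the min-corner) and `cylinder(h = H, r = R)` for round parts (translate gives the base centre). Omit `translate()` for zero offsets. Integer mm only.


translate([571, 446, 0]) cylinder(h = 40, r = 218);


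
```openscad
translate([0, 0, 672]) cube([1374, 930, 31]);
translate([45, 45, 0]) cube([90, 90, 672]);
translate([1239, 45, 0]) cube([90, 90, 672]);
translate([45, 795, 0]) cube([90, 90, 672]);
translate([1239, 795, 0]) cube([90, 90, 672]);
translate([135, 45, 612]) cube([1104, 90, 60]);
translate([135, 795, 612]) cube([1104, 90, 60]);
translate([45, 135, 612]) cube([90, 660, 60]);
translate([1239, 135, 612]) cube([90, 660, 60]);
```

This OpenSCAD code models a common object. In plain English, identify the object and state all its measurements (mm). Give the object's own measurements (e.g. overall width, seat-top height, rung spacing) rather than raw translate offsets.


A rectangular dining table. The top is 1374×930×31 mm with its upper surface at z = 703 mm. It stands on four 90×90 mm square legs, each inset 45 mm from the nearest pair of top edges, running from the floor to the underside of the top. Four apron rails, 90 mm thick and 60 mm tall, run between adjacent legs with their top edges flush with the underside of the top and their outer faces flush with the legs' outer faces.


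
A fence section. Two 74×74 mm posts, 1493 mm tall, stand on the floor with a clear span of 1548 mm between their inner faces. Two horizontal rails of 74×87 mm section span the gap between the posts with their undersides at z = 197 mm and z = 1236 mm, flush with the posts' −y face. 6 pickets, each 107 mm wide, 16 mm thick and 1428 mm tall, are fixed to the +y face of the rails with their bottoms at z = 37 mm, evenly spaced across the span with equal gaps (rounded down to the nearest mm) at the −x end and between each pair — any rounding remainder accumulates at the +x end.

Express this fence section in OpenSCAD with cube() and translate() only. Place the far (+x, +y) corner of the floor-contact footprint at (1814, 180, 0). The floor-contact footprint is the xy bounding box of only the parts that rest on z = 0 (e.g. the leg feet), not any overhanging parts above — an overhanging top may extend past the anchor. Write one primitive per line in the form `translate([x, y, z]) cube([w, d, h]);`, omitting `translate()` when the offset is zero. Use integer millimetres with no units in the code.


translate([118, 106, 0]) cube([74, 74, 1493]);
translate([1740, 106, 0]) cube([74, 74, 1493]);
translate([192, 106, 197]) cube([1548, 74, 87]);
translate([192, 106, 1236]) cube([1548, 74, 87]);
translate([321, 180, 37]) cube([107, 16, 1428]);
translate([557, 180, 37]) cube([107, 16, 1428]);
translate([793, 180, 37]) cube([107, 16, 1428]);
translate([1029, 180, 37]) cube([107, 16, 1428]);
translate([1265, 180, 37]) cube([107, 16, 1428]);
translate([1501, 180, 37]) cube([107, 16, 1428]);


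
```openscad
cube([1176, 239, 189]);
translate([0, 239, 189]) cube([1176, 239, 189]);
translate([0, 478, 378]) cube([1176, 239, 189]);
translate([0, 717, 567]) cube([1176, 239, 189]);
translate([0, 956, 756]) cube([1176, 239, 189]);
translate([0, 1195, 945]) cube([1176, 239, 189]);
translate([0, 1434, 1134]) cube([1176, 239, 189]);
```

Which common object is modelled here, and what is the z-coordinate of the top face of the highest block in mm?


A staircase. The total rise is 1323 mm.

7 identical blocks, each offset up and back from the previous — a staircase. Each step is 189 mm tall and there are 7 of them, so the total rise is 7 × 189 = 1323 mm.


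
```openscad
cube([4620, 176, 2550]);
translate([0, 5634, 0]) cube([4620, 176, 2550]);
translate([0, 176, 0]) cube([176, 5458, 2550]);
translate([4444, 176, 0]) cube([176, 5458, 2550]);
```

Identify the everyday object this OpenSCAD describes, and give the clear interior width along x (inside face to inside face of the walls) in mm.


A house (or room) frame. The interior width is 4268 mm.

Four 2550 mm walls enclosing a rectangle with no floor or roof — a room or house frame. Outside width is 4620 mm and wall thickness is 176 mm, so the interior width is 4620 − 2 × 176 = 4268 mm.


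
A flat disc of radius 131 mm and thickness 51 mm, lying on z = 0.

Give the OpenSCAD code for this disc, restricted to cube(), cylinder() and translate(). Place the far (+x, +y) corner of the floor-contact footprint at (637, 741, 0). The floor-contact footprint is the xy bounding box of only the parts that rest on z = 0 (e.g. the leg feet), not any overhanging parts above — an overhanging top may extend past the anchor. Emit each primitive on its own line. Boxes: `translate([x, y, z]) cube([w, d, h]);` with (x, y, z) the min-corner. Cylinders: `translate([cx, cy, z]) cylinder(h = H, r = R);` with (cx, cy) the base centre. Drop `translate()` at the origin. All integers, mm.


translate([506, 610, 0]) cylinder(h = 51, r = 131);


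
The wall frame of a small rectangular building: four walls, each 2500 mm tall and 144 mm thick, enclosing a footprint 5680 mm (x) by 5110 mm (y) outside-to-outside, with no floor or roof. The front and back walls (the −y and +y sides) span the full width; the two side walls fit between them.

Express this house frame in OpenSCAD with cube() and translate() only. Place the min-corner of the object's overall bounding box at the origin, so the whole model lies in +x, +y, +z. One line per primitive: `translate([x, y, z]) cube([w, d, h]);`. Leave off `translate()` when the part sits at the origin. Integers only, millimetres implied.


cube([5680, 144, 2500]);
translate([0, 4966, 0]) cube([5680, 144, 2500]);
translate([0, 144, 0]) cube([144, 4822, 2500]);
translate([5536, 144, 0]) cube([144, 4822, 2500]);


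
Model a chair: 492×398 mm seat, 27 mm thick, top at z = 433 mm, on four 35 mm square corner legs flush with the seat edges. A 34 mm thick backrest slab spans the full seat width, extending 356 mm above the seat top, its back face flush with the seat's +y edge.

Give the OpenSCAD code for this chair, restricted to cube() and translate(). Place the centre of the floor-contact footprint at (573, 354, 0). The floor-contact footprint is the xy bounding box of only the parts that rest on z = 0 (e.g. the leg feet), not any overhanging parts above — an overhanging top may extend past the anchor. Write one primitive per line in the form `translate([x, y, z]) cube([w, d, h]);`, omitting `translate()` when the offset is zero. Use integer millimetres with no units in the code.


translate([327, 155, 406]) cube([492, 398, 27]);
translate([327, 155, 0]) cube([35, 35, 406]);
translate([784, 155, 0]) cube([35, 35, 406]);
translate([327, 518, 0]) cube([35, 35, 406]);
translate([784, 518, 0]) cube([35, 35, 406]);
translate([327, 519, 433]) cube([492, 34, 356]);


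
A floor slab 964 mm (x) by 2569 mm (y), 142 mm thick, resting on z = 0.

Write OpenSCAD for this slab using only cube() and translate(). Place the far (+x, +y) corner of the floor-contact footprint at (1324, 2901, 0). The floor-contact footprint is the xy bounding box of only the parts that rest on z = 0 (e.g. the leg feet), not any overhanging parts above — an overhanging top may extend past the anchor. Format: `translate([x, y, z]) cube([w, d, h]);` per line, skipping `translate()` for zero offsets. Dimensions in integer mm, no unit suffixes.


translate([360, 332, 0]) cube([964, 2569, 142]);


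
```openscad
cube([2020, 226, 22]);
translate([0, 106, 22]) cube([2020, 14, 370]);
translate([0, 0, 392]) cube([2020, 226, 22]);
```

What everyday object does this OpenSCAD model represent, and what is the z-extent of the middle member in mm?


An I-beam. The web height is 370 mm.

Two wide flanges with a thin centred web — an I-beam. Overall 414 mm minus two 22 mm flanges gives a web of 414 − 2·22 = 370 mm.


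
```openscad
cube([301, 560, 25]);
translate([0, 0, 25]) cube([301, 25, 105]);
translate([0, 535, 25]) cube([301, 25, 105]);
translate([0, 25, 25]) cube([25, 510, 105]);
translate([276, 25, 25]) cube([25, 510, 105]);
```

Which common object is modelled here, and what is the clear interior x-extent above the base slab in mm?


An open box. The internal width is 251 mm.

A 301×560 base slab with four walls standing on it — an open box. The base is 301 mm wide and the walls are 25 mm thick, so the internal width is 301 − 2 × 25 = 251 mm.


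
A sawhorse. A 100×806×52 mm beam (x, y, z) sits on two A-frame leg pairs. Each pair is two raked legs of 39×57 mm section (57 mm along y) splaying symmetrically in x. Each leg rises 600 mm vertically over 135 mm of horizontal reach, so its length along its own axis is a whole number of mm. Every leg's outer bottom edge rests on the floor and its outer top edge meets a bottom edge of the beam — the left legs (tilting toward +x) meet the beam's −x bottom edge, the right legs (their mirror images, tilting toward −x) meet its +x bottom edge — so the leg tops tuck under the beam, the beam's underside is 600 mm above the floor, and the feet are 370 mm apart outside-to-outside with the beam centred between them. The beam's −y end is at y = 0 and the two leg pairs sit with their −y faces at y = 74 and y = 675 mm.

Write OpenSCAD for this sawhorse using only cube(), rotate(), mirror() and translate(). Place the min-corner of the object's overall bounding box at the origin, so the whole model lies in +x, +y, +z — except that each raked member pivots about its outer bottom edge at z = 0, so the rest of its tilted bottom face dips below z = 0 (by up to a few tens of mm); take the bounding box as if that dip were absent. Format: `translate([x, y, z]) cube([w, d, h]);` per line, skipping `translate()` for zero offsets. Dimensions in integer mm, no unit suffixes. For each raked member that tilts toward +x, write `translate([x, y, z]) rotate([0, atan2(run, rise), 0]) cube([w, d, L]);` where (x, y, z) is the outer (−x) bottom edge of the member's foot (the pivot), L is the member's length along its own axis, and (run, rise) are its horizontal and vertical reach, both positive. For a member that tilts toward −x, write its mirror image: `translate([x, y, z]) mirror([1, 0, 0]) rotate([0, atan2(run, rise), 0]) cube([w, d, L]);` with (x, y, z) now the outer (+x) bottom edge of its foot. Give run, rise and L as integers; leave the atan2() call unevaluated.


// leg length = √(135² + 600²) = 615
// right-leg outer foot x = 2·135 + 100 = 370
// beam min-corner = (135, 0, 600)
translate([135, 0, 600]) cube([100, 806, 52]);
translate([0, 74, 0]) rotate([0, atan2(135, 600), 0]) cube([39, 57, 615]);
translate([370, 74, 0]) mirror([1, 0, 0]) rotate([0, atan2(135, 600), 0]) cube([39, 57, 615]);
translate([0, 675, 0]) rotate([0, atan2(135, 600), 0]) cube([39, 57, 615]);
translate([370, 675, 0]) mirror([1, 0, 0]) rotate([0, atan2(135, 600), 0]) cube([39, 57, 615]);


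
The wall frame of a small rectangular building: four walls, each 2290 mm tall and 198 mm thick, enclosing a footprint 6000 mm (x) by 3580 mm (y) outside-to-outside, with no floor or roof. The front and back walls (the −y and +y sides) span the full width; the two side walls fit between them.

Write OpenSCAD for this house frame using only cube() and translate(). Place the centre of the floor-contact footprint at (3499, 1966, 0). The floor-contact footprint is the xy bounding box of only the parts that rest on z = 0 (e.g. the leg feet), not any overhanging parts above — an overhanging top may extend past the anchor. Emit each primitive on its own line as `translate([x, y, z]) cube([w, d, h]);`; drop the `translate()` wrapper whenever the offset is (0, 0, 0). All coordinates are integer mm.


translate([499, 176, 0]) cube([6000, 198, 2290]);
translate([499, 3558, 0]) cube([6000, 198, 2290]);
translate([499, 374, 0]) cube([198, 3184, 2290]);
translate([6301, 374, 0]) cube([198, 3184, 2290]);


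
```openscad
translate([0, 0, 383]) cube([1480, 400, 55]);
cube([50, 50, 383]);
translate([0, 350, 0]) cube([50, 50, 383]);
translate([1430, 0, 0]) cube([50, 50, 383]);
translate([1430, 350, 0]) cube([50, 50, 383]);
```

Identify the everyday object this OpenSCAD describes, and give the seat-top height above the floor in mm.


A bench. The seat-top height is 438 mm.

A long slab on four corner posts — a bench. The slab sits at z = 383 with thickness 55, so the top is 383 + 55 = 438 mm.


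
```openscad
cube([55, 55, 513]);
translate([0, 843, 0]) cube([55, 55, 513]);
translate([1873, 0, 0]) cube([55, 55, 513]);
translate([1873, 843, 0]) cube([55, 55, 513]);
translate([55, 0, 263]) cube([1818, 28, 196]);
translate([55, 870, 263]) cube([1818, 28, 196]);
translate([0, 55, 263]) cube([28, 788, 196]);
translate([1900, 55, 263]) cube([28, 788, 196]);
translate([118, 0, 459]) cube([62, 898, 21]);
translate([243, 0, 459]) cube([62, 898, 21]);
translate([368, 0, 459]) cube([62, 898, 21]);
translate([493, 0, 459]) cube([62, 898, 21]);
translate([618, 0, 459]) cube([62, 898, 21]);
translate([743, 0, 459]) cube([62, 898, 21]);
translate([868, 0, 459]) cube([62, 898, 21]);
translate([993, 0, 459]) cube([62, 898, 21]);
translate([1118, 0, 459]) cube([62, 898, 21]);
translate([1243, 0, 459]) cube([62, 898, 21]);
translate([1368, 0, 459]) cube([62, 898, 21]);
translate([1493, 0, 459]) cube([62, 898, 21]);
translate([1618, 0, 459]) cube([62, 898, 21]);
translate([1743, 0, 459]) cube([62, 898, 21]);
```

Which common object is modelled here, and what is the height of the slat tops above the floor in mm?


A bed frame. The slat-top height is 480 mm.

Four posts, four rails, and a row of slats — a bed frame. Slats sit on the rails at z = 263 + 196 = 459; with slat thickness 21, the top is 480 mm.


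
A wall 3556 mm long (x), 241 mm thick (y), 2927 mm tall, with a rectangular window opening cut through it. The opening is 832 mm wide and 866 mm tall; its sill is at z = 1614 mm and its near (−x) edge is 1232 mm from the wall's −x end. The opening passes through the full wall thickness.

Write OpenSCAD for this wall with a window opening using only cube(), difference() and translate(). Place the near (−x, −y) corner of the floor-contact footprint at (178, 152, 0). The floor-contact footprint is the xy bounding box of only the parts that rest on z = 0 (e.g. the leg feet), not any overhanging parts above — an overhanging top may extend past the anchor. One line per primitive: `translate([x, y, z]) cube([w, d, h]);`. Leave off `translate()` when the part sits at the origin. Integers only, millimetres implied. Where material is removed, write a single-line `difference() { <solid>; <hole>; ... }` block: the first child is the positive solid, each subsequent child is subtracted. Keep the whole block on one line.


difference() { translate([178, 152, 0]) cube([3556, 241, 2927]); translate([1410, 152, 1614]) cube([832, 241, 866]); }


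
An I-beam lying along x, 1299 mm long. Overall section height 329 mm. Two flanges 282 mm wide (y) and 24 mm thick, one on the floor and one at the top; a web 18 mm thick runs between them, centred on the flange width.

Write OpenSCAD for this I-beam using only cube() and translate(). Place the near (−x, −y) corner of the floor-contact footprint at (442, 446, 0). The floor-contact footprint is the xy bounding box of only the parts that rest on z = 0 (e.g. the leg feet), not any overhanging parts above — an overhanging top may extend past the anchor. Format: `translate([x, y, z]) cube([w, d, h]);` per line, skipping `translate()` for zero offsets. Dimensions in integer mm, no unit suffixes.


translate([442, 446, 0]) cube([1299, 282, 24]);
translate([442, 578, 24]) cube([1299, 18, 281]);
translate([442, 446, 305]) cube([1299, 282, 24]);


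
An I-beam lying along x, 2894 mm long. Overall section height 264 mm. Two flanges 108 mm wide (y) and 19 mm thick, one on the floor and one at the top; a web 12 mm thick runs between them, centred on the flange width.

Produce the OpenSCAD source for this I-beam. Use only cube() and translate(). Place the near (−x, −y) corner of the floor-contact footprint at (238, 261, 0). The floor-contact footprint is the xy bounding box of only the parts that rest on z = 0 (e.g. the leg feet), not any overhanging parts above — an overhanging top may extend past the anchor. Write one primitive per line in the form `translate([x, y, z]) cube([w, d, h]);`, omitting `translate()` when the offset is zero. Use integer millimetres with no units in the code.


translate([238, 261, 0]) cube([2894, 108, 19]);
translate([238, 309, 19]) cube([2894, 12, 226]);
translate([238, 261, 245]) cube([2894, 108, 19]);


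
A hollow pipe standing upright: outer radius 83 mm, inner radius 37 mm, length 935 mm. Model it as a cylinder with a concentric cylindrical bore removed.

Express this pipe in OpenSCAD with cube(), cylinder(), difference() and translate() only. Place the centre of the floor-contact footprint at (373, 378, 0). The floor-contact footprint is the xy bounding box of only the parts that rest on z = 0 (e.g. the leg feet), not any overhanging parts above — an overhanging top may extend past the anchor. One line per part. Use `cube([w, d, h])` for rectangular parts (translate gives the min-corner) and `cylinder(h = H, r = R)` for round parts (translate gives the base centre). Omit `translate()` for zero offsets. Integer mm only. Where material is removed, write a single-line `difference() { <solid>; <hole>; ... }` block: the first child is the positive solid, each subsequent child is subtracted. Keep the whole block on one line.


difference() { translate([373, 378, 0]) cylinder(h = 935, r = 83); translate([373, 378, 0]) cylinder(h = 935, r = 37); }


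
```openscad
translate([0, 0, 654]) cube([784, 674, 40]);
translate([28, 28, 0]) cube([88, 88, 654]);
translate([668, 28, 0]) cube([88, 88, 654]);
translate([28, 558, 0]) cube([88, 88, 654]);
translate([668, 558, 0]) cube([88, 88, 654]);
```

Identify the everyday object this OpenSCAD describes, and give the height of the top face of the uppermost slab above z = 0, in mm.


A table. The table height is 694 mm.

A 784×674×40 slab sits at z = 654 on four 88 mm square posts — a table. The top surface is at 654 + 40 = 694 mm.


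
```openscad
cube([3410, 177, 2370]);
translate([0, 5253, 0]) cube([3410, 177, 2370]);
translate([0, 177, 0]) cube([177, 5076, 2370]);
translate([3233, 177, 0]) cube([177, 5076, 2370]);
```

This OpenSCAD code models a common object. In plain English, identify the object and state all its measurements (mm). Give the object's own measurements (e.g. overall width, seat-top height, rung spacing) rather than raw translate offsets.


The wall frame of a small rectangular building: four walls, each 2370 mm tall and 177 mm thick, enclosing a footprint 3410 mm (x) by 5430 mm (y) outside-to-outside, with no floor or roof. The front and back walls (the −y and +y sides) span the full width; the two side walls fit between them.


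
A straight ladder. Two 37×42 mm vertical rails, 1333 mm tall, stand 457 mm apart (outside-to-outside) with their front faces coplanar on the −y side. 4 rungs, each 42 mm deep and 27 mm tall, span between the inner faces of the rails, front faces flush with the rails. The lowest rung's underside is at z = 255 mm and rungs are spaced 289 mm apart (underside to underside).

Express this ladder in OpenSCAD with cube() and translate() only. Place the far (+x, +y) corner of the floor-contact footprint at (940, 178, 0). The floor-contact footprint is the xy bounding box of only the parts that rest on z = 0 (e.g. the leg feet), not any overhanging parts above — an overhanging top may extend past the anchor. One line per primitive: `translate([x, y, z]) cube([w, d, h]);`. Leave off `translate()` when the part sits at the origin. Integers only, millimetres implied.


// rung span = 457 - 2*37 = 383
// rung[k] z = 255 + k*289
translate([483, 136, 0]) cube([37, 42, 1333]);
translate([903, 136, 0]) cube([37, 42, 1333]);
translate([520, 136, 255]) cube([383, 42, 27]);
translate([520, 136, 544]) cube([383, 42, 27]);
translate([520, 136, 833]) cube([383, 42, 27]);
translate([520, 136, 1122]) cube([383, 42, 27]);


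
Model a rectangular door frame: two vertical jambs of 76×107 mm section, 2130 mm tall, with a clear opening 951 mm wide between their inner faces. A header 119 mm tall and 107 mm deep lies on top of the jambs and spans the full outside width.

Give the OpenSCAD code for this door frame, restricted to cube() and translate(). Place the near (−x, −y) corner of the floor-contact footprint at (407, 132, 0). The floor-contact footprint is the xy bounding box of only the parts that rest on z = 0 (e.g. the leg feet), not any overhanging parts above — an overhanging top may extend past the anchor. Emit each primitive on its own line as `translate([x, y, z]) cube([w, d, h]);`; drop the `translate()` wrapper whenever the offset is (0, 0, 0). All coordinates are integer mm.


translate([407, 132, 0]) cube([76, 107, 2130]);
translate([1434, 132, 0]) cube([76, 107, 2130]);
translate([407, 132, 2130]) cube([1103, 107, 119]);


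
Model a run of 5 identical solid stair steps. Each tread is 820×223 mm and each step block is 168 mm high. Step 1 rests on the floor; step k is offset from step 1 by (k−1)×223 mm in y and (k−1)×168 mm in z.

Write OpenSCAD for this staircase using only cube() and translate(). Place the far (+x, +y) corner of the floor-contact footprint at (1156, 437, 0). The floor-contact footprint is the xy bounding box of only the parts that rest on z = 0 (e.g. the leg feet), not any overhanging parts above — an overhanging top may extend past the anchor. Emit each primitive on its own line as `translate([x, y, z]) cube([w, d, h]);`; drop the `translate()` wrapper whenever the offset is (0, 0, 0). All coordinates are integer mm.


translate([336, 214, 0]) cube([820, 223, 168]);
translate([336, 437, 168]) cube([820, 223, 168]);
translate([336, 660, 336]) cube([820, 223, 168]);
translate([336, 883, 504]) cube([820, 223, 168]);
translate([336, 1106, 672]) cube([820, 223, 168]);


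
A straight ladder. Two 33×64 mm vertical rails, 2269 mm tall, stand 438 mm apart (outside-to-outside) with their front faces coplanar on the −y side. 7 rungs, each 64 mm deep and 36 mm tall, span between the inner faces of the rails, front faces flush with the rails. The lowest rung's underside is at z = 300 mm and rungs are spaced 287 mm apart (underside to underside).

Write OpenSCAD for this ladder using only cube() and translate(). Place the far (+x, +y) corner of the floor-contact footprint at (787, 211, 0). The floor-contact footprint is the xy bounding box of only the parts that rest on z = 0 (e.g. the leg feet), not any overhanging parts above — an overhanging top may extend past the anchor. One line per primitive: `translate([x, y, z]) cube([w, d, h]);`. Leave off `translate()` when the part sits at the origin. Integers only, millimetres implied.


translate([349, 147, 0]) cube([33, 64, 2269]);
translate([754, 147, 0]) cube([33, 64, 2269]);
translate([382, 147, 300]) cube([372, 64, 36]);
translate([382, 147, 587]) cube([372, 64, 36]);
translate([382, 147, 874]) cube([372, 64, 36]);
translate([382, 147, 1161]) cube([372, 64, 36]);
translate([382, 147, 1448]) cube([372, 64, 36]);
translate([382, 147, 1735]) cube([372, 64, 36]);
translate([382, 147, 2022]) cube([372, 64, 36]);


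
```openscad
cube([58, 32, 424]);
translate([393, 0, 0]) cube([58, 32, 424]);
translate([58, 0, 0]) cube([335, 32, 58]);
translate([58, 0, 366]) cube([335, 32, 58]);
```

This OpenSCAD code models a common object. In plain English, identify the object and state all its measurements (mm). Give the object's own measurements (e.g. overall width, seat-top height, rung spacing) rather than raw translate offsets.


A rectangular picture frame lying in the x–z plane (depth along y). The opening is 335 mm wide (x) by 308 mm tall (z), surrounded by a border 58 mm wide on all four sides. The frame is 32 mm deep and is made of two full-height vertical stiles with two horizontal rails fitted between them.


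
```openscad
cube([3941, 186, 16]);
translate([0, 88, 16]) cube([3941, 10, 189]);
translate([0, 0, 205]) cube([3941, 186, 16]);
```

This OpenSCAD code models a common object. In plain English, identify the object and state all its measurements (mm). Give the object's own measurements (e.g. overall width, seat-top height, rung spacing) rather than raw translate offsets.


An I-beam lying along x, 3941 mm long. Overall section height 221 mm. Two flanges 186 mm wide (y) and 16 mm thick, one on the floor and one at the top; a web 10 mm thick runs between them, centred on the flange width.


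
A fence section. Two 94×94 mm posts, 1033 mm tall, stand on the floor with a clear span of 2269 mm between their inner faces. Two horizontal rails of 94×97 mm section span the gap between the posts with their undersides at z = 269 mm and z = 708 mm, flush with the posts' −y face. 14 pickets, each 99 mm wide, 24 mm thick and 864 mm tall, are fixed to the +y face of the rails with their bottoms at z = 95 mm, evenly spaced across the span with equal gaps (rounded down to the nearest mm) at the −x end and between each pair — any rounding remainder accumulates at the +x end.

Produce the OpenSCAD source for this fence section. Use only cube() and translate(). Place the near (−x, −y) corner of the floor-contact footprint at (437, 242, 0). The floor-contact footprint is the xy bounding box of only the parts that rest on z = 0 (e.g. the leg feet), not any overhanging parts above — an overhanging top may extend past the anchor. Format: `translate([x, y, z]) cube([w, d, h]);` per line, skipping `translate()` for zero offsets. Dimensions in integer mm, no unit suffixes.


translate([437, 242, 0]) cube([94, 94, 1033]);
translate([2800, 242, 0]) cube([94, 94, 1033]);
translate([531, 242, 269]) cube([2269, 94, 97]);
translate([531, 242, 708]) cube([2269, 94, 97]);
translate([589, 336, 95]) cube([99, 24, 864]);
translate([746, 336, 95]) cube([99, 24, 864]);
translate([903, 336, 95]) cube([99, 24, 864]);
translate([1060, 336, 95]) cube([99, 24, 864]);
translate([1217, 336, 95]) cube([99, 24, 864]);
translate([1374, 336, 95]) cube([99, 24, 864]);
translate([1531, 336, 95]) cube([99, 24, 864]);
translate([1688, 336, 95]) cube([99, 24, 864]);
translate([1845, 336, 95]) cube([99, 24, 864]);
translate([2002, 336, 95]) cube([99, 24, 864]);
translate([2159, 336, 95]) cube([99, 24, 864]);
translate([2316, 336, 95]) cube([99, 24, 864]);
translate([2473, 336, 95]) cube([99, 24, 864]);
translate([2630, 336, 95]) cube([99, 24, 864]);


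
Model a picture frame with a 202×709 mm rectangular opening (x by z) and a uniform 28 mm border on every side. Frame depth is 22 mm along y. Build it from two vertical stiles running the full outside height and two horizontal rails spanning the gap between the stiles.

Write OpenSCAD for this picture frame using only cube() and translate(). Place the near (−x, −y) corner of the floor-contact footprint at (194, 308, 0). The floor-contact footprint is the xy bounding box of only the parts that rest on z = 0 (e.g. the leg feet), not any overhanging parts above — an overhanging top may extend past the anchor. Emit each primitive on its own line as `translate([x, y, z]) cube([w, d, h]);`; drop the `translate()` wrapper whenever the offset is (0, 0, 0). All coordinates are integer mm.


translate([194, 308, 0]) cube([28, 22, 765]);
translate([424, 308, 0]) cube([28, 22, 765]);
translate([222, 308, 0]) cube([202, 22, 28]);
translate([222, 308, 737]) cube([202, 22, 28]);


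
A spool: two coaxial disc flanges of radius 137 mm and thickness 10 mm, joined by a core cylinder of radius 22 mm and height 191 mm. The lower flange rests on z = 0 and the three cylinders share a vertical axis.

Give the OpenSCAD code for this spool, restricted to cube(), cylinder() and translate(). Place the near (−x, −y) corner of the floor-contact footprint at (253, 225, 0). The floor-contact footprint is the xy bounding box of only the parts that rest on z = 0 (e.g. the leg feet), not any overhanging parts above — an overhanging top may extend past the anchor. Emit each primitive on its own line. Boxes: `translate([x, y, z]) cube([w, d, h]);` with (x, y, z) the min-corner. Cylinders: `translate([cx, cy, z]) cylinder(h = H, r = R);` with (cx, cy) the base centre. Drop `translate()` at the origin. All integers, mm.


translate([390, 362, 0]) cylinder(h = 10, r = 137);
translate([390, 362, 10]) cylinder(h = 191, r = 22);
translate([390, 362, 201]) cylinder(h = 10, r = 137);


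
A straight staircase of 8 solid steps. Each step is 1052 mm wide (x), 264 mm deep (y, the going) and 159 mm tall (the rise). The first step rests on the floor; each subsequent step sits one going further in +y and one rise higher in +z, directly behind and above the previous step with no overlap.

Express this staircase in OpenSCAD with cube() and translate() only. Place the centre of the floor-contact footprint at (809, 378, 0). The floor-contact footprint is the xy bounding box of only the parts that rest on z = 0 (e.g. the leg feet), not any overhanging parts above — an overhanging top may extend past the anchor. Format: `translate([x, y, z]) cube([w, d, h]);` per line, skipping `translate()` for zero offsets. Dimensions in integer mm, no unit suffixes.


translate([283, 246, 0]) cube([1052, 264, 159]);
translate([283, 510, 159]) cube([1052, 264, 159]);
translate([283, 774, 318]) cube([1052, 264, 159]);
translate([283, 1038, 477]) cube([1052, 264, 159]);
translate([283, 1302, 636]) cube([1052, 264, 159]);
translate([283, 1566, 795]) cube([1052, 264, 159]);
translate([283, 1830, 954]) cube([1052, 264, 159]);
translate([283, 2094, 1113]) cube([1052, 264, 159]);


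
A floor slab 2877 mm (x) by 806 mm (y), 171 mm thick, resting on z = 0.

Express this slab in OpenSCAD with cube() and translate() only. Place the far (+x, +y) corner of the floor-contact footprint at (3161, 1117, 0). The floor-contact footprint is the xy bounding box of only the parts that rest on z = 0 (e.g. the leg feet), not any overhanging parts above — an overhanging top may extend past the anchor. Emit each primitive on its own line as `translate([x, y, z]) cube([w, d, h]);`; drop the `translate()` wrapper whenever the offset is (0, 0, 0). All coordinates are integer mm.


translate([284, 311, 0]) cube([2877, 806, 171]);


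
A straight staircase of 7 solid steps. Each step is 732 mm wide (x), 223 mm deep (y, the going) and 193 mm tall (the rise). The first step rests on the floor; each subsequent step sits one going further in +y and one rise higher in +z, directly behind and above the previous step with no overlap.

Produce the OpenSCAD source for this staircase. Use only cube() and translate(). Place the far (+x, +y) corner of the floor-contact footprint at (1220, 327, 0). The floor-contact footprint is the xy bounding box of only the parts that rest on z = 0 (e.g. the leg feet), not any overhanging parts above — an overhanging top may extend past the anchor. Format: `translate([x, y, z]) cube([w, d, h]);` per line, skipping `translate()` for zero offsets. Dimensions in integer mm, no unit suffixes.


translate([488, 104, 0]) cube([732, 223, 193]);
translate([488, 327, 193]) cube([732, 223, 193]);
translate([488, 550, 386]) cube([732, 223, 193]);
translate([488, 773, 579]) cube([732, 223, 193]);
translate([488, 996, 772]) cube([732, 223, 193]);
translate([488, 1219, 965]) cube([732, 223, 193]);
translate([488, 1442, 1158]) cube([732, 223, 193]);


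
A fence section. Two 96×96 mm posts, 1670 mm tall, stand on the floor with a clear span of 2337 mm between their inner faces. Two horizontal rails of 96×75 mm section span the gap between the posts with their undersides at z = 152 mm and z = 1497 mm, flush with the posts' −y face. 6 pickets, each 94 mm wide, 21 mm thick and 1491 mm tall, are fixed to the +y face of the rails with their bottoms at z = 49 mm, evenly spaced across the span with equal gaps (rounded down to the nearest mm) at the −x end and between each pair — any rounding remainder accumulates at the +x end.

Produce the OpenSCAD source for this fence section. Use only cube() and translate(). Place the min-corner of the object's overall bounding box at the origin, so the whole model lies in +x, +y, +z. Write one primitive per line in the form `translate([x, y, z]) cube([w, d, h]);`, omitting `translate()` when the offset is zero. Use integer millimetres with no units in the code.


cube([96, 96, 1670]);
translate([2433, 0, 0]) cube([96, 96, 1670]);
translate([96, 0, 152]) cube([2337, 96, 75]);
translate([96, 0, 1497]) cube([2337, 96, 75]);
translate([349, 96, 49]) cube([94, 21, 1491]);
translate([696, 96, 49]) cube([94, 21, 1491]);
translate([1043, 96, 49]) cube([94, 21, 1491]);
translate([1390, 96, 49]) cube([94, 21, 1491]);
translate([1737, 96, 49]) cube([94, 21, 1491]);
translate([2084, 96, 49]) cube([94, 21, 1491]);


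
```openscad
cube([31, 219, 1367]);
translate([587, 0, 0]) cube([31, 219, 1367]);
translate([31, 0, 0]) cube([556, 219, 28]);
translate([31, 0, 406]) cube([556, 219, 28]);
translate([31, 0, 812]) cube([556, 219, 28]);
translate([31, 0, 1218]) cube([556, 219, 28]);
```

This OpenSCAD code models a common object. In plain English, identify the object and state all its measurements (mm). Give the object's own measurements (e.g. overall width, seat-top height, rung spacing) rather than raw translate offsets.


An open bookshelf. Two side panels, each 31 mm thick, 219 mm deep and 1367 mm tall, stand 618 mm apart (outside-to-outside). Between them sit 4 shelves, each 28 mm thick and 219 mm deep, spanning the full gap between the sides. The bottom shelf rests on the floor (its underside at z = 0) and the clear gap between one shelf's top and the next shelf's underside is 378 mm.


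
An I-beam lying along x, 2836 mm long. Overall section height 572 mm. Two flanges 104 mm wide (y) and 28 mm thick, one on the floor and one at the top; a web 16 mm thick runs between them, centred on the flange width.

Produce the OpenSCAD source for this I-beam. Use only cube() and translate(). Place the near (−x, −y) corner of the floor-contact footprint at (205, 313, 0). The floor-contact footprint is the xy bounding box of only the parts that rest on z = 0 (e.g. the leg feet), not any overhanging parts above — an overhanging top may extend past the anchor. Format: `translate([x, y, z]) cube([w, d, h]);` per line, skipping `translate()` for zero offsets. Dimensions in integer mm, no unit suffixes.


translate([205, 313, 0]) cube([2836, 104, 28]);
translate([205, 357, 28]) cube([2836, 16, 516]);
translate([205, 313, 544]) cube([2836, 104, 28]);
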